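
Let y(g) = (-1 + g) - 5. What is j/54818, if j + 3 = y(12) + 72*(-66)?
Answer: -4749/54818 ≈ -0.086632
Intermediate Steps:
y(g) = -6 + g
j = -4749 (j = -3 + ((-6 + 12) + 72*(-66)) = -3 + (6 - 4752) = -3 - 4746 = -4749)
j/54818 = -4749/54818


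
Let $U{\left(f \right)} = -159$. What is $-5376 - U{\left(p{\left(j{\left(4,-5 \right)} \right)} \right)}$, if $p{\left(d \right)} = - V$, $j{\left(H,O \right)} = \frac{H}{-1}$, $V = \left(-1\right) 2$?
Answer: $-5217$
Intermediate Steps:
$V = -2$
$j{\left(H,O \right)} = - H$ ($j{\left(H,O \right)} = H \left(-1\right) = - H$)
$p{\left(d \right)} = 2$ ($p{\left(d \right)} = \left(-1\right) \left(-2\right) = 2$)
$-5376 - U{\left(p{\left(j{\left(4,-5 \right)} \right)} \right)} = -5376 - -159 = -5376 + 159 = -5217$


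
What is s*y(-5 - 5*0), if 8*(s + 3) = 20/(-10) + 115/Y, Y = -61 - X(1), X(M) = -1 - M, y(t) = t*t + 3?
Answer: -11543/118 ≈ -97.822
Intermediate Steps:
y(t) = 3 + t² (y(t) = t² + 3 = 3 + t²)
Y = -59 (Y = -61 - (-1 - 1*1) = -61 - (-1 - 1) = -61 - 1*(-2) = -61 + 2 = -59)
s = -1649/472 (s = -3 + (20/(-10) + 115/(-59))/8 = -3 + (20*(-⅒) + 115*(-1/59))/8 = -3 + (-2 - 115/59)/8 = -3 + (⅛)*(-233/59) = -3 - 233/472 = -1649/472 ≈ -3.4936)
s*y(-5 - 5*0) = -1649*(3 + (-5 - 5*0)²)/472 = -1649*(3 + (-5 + 0)²)/472 = -1649*(3 + (-5)²)/472 = -1649*(3 + 25)/472 = -1649/472*28 = -11543/118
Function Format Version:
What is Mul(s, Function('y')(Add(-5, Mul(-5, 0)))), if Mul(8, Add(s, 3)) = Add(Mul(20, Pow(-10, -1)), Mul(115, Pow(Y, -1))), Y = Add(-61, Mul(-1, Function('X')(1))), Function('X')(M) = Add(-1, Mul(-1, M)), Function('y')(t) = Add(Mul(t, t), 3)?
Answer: Rational(-11543, 118) ≈ -97.822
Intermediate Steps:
Function('y')(t) = Add(3, Pow(t, 2)) (Function('y')(t) = Add(Pow(t, 2), 3) = Add(3, Pow(t, 2)))
Y = -59 (Y = Add(-61, Mul(-1, Add(-1, Mul(-1, 1)))) = Add(-61, Mul(-1, Add(-1, -1))) = Add(-61, Mul(-1, -2)) = Add(-61, 2) = -59)
s = Rational(-1649, 472) (s = Add(-3, Mul(Rational(1, 8), Add(Mul(20, Pow(-10, -1)), Mul(115, Pow(-59, -1))))) = Add(-3, Mul(Rational(1, 8), Add(Mul(20, Rational(-1, 10)), Mul(115, Rational(-1, 59))))) = Add(-3, Mul(Rational(1, 8), Add(-2, Rational(-115, 59)))) = Add(-3, Mul(Rational(1, 8), Rational(-233, 59))) = Add(-3, Rational(-233, 472)) = Rational(-1649, 472) ≈ -3.4936)
Mul(s, Function('y')(Add(-5, Mul(-5, 0)))) = Mul(Rational(-1649, 472), Add(3, Pow(Add(-5, Mul(-5, 0)), 2))) = Mul(Rational(-1649, 472), Add(3, Pow(Add(-5, 0), 2))) = Mul(Rational(-1649, 472), Add(3, Pow(-5, 2))) = Mul(Rational(-1649, 472), Add(3, 25)) = Mul(Rational(-1649, 472), 28) = Rational(-11543, 118)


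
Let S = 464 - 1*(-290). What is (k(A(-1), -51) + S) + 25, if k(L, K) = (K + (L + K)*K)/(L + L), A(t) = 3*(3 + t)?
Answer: 966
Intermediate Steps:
S = 754 (S = 464 + 290 = 754)
A(t) = 9 + 3*t
k(L, K) = (K + K*(K + L))/(2*L) (k(L, K) = (K + (K + L)*K)/((2*L)) = (K + K*(K + L))*(1/(2*L)) = (K + K*(K + L))/(2*L))
(k(A(-1), -51) + S) + 25 = ((½)*(-51)*(1 - 51 + (9 + 3*(-1)))/(9 + 3*(-1)) + 754) + 25 = ((½)*(-51)*(1 - 51 + (9 - 3))/(9 - 3) + 754) + 25 = ((½)*(-51)*(1 - 51 + 6)/6 + 754) + 25 = ((½)*(-51)*(⅙)*(-44) + 754) + 25 = (187 + 754) + 25 = 941 + 25 = 966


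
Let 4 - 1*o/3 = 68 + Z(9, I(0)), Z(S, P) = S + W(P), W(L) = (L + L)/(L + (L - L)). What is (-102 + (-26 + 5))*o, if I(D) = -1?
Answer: 27675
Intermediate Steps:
W(L) = 2 (W(L) = (2*L)/(L + 0) = (2*L)/L = 2)
Z(S, P) = 2 + S (Z(S, P) = S + 2 = 2 + S)
o = -225 (o = 12 - 3*(68 + (2 + 9)) = 12 - 3*(68 + 11) = 12 - 3*79 = 12 - 237 = -225)
(-102 + (-26 + 5))*o = (-102 + (-26 + 5))*(-225) = (-102 - 21)*(-225) = -123*(-225) = 27675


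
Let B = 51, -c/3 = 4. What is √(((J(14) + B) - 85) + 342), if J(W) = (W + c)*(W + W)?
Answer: 2*√91 ≈ 19.079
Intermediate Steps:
c = -12 (c = -3*4 = -12)
J(W) = 2*W*(-12 + W) (J(W) = (W - 12)*(W + W) = (-12 + W)*(2*W) = 2*W*(-12 + W))
√(((J(14) + B) - 85) + 342) = √(((2*14*(-12 + 14) + 51) - 85) + 342) = √(((2*14*2 + 51) - 85) + 342) = √(((56 + 51) - 85) + 342) = √((107 - 85) + 342) = √(22 + 342) = √364 = 2*√91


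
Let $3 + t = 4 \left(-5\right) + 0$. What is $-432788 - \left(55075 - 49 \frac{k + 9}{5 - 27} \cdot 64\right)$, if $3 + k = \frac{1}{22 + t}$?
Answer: $- \frac{5374333}{11} \approx -4.8858 \cdot 10^{5}$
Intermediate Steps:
$t = -23$ ($t = -3 + \left(4 \left(-5\right) + 0\right) = -3 + \left(-20 + 0\right) = -3 - 20 = -23$)
$k = -4$ ($k = -3 + \frac{1}{22 - 23} = -3 + \frac{1}{-1} = -3 - 1 = -4$)
$-432788 - \left(55075 - 49 \frac{k + 9}{5 - 27} \cdot 64\right) = -432788 - \left(55075 - 49 \frac{-4 + 9}{5 - 27} \cdot 64\right) = -432788 - \left(55075 - 49 \frac{5}{-22} \cdot 64\right) = -432788 - \left(55075 - 49 \cdot 5 \left(- \frac{1}{22}\right) 64\right) = -432788 - \left(55075 - 49 \left(- \frac{5}{22}\right) 64\right) = -432788 - \left(55075 - \left(- \frac{245}{22}\right) 64\right) = -432788 - \left(55075 - - \frac{7840}{11}\right) = -432788 - \left(55075 + \frac{7840}{11}\right) = -432788 - \frac{613665}{11} = - \frac{5374333}{11}$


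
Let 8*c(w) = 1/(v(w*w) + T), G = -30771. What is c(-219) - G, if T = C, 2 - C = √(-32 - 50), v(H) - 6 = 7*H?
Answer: 27747562238229311/901743922456 + I*√82/901743922456 ≈ 30771.0 + 1.0042e-11*I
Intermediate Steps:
v(H) = 6 + 7*H
C = 2 - I*√82 (C = 2 - √(-32 - 50) = 2 - √(-82) = 2 - I*√82 ≈ 2.0 - 9.0554*I)
T = 2 - I*√82 ≈ 2.0 - 9.0554*I
c(w) = 1/(8*(8 + 7*w² - I*√82)) (c(w) = 1/(8*((6 + 7*(w*w)) + (2 - I*√82))) = 1/(8*((6 + 7*w²) + (2 - I*√82))) = 1/(8*(8 + 7*w² - I*√82)))
c(-219) - G = 1/(8*(8 + 7*(-219)² - I*√82)) - 1*(-30771) = 1/(8*(8 + 7*47961 - I*√82)) + 30771 = 1/(8*(8 + 335727 - I*√82)) + 30771 = 1/(8*(335735 - I*√82)) + 30771 = 30771 + 1/(8*(335735 - I*√82))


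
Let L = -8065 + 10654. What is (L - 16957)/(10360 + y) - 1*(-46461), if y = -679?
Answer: 449774573/9681 ≈ 46460.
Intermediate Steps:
L = 2589
(L - 16957)/(10360 + y) - 1*(-46461) = (2589 - 16957)/(10360 - 679) - 1*(-46461) = -14368/9681 + 46461 = 449774573/9681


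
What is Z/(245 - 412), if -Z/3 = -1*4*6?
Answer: -72/167 ≈ -0.43114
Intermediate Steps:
Z = 72 (Z = -3*(-1*4)*6 = -(-12)*6 = -3*(-24) = 72)
Z/(245 - 412) = 72/(245 - 412) = 72/(-167) = -1/167*72 = -72/167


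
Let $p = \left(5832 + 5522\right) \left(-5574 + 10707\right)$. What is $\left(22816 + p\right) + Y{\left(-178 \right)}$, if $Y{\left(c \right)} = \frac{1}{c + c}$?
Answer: $\frac{20755831687}{356} \approx 5.8303 \cdot 10^{7}$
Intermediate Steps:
$p = 58280082$ ($p = 11354 \cdot 5133 = 58280082$)
$Y{\left(c \right)} = \frac{1}{2 c}$
$\left(22816 + p\right) + Y{\left(-178 \right)} = \left(22816 + 58280082\right) + \frac{1}{2 \left(-178\right)} = 58302898 + \frac{1}{2} \left(- \frac{1}{178}\right) = 58302898 - \frac{1}{356} = \frac{20755831687}{356}$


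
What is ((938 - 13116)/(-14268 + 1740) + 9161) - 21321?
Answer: -76164151/6264 ≈ -12159.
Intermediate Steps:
((938 - 13116)/(-14268 + 1740) + 9161) - 21321 = (-12178/(-12528) + 9161) - 21321 = (-12178*(-1/12528) + 9161) - 21321 = (6089/6264 + 9161) - 21321 = 57390593/6264 - 21321 = -76164151/6264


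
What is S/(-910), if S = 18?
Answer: -9/455 ≈ -0.019780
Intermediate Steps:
S/(-910) = 18/(-910) = 18*(-1/910) = -9/455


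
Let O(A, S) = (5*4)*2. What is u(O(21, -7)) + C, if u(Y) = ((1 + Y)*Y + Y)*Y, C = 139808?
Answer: 207008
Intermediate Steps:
O(A, S) = 40 (O(A, S) = 20*2 = 40)
u(Y) = Y*(Y + Y*(1 + Y)) (u(Y) = (Y*(1 + Y) + Y)*Y = (Y + Y*(1 + Y))*Y = Y*(Y + Y*(1 + Y)))
u(O(21, -7)) + C = 40²*(2 + 40) + 139808 = 1600*42 + 139808 = 67200 + 139808 = 207008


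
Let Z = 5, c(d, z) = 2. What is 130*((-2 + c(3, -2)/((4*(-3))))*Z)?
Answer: -4225/3 ≈ -1408.3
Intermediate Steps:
130*((-2 + c(3, -2)/((4*(-3))))*Z) = 130*((-2 + 2/((4*(-3))))*5) = 130*((-2 + 2/(-12))*5) = 130*((-2 + 2*(-1/12))*5) = 130*((-2 - 1/6)*5) = 130*(-13/6*5) = 130*(-65/6) = -4225/3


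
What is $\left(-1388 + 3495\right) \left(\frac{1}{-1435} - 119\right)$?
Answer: $- \frac{51400566}{205} \approx -2.5073 \cdot 10^{5}$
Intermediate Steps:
$\left(-1388 + 3495\right) \left(\frac{1}{-1435} - 119\right) = 2107 \left(- \frac{1}{1435} - 119\right) = 2107 \left(- \frac{170766}{1435}\right) = - \frac{51400566}{205}$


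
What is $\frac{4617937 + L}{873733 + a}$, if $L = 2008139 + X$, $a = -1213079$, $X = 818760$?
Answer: $- \frac{531774}{24239} \approx -21.939$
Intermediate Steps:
$L = 2826899$ ($L = 2008139 + 818760 = 2826899$)
$\frac{4617937 + L}{873733 + a} = \frac{4617937 + 2826899}{873733 - 1213079} = \frac{7444836}{-339346} = 7444836 \left(- \frac{1}{339346}\right) = - \frac{531774}{24239}$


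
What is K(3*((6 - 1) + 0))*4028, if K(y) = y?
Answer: 60420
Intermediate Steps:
K(3*((6 - 1) + 0))*4028 = (3*((6 - 1) + 0))*4028 = (3*(5 + 0))*4028 = (3*5)*4028 = 15*4028 = 60420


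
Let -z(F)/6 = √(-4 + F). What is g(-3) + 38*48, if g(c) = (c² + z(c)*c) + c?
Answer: 1830 + 18*I*√7 ≈ 1830.0 + 47.624*I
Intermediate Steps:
z(F) = -6*√(-4 + F)
g(c) = c + c² - 6*c*√(-4 + c) (g(c) = (c² + (-6*√(-4 + c))*c) + c = (c² - 6*c*√(-4 + c)) + c = c + c² - 6*c*√(-4 + c))
g(-3) + 38*48 = -3*(1 - 3 - 6*√(-4 - 3)) + 38*48 = -3*(1 - 3 - 6*I*√7) + 1824 = -3*(-2 - 6*I*√7) + 1824 = (6 + 18*I*√7) + 1824 = 1830 + 18*I*√7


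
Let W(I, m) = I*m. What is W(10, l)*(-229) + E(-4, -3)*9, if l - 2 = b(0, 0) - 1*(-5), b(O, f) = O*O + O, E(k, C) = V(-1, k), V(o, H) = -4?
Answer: -16066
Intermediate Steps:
E(k, C) = -4
b(O, f) = O + O² (b(O, f) = O² + O = O + O²)
l = 7 (l = 2 + (0*(1 + 0) - 1*(-5)) = 2 + (0*1 + 5) = 2 + (0 + 5) = 2 + 5 = 7)
W(10, l)*(-229) + E(-4, -3)*9 = (10*7)*(-229) - 4*9 = 70*(-229) - 36 = -16030 - 36 = -16066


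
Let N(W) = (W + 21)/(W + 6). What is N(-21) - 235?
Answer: -235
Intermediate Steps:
N(W) = (21 + W)/(6 + W)
N(-21) - 235 = (21 - 21)/(6 - 21) - 235 = 0/(-15) - 235 = -1/15*0 - 235 = 0 - 235 = -235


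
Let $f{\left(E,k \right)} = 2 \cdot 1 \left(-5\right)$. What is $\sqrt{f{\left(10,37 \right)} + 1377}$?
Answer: $\sqrt{1367} \approx 36.973$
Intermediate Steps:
$f{\left(E,k \right)} = -10$ ($f{\left(E,k \right)} = 2 \left(-5\right) = -10$)
$\sqrt{f{\left(10,37 \right)} + 1377} = \sqrt{-10 + 1377} = \sqrt{1367}$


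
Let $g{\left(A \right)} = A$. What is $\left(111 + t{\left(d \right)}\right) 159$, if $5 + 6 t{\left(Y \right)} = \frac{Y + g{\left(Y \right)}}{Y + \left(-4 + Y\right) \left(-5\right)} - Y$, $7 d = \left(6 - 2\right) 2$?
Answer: $\frac{6611273}{378} \approx 17490.0$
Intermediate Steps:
$d = \frac{8}{7}$ ($d = \frac{\left(6 - 2\right) 2}{7} = \frac{4 \cdot 2}{7} = \frac{1}{7} \cdot 8 = \frac{8}{7} \approx 1.1429$)
$t{\left(Y \right)} = - \frac{5}{6} - \frac{Y}{6} + \frac{Y}{3 \left(20 - 4 Y\right)}$ ($t{\left(Y \right)} = - \frac{5}{6} + \frac{\frac{Y + Y}{Y + \left(-4 + Y\right) \left(-5\right)} - Y}{6} = - \frac{5}{6} + \frac{\frac{2 Y}{Y - \left(-20 + 5 Y\right)} - Y}{6} = - \frac{5}{6} + \frac{\frac{2 Y}{20 - 4 Y} - Y}{6} = - \frac{5}{6} + \frac{- Y + \frac{2 Y}{20 - 4 Y}}{6} = - \frac{5}{6} - \left(\frac{Y}{6} - \frac{Y}{3 \left(20 - 4 Y\right)}\right) = - \frac{5}{6} - \frac{Y}{6} + \frac{Y}{3 \left(20 - 4 Y\right)}$)
$\left(111 + t{\left(d \right)}\right) 159 = \left(111 + \frac{50 - \frac{8}{7} - 2 \left(\frac{8}{7}\right)^{2}}{12 \left(-5 + \frac{8}{7}\right)}\right) 159 = \left(111 + \frac{50 - \frac{8}{7} - \frac{128}{49}}{12 \left(- \frac{27}{7}\right)}\right) 159 = \left(111 + \frac{1}{12} \left(- \frac{7}{27}\right) \left(50 - \frac{8}{7} - \frac{128}{49}\right)\right) 159 = \left(111 + \frac{1}{12} \left(- \frac{7}{27}\right) \frac{2266}{49}\right) 159 = \left(111 - \frac{1133}{1134}\right) 159 = \frac{124741}{1134} \cdot 159 = \frac{6611273}{378}$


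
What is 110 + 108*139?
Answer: 15122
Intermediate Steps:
110 + 108*139 = 110 + 15012 = 15122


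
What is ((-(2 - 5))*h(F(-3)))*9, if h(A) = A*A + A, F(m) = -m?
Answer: 324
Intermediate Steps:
F(m) = -m
h(A) = A + A² (h(A) = A² + A = A + A²)
((-(2 - 5))*h(F(-3)))*9 = ((-(2 - 5))*((-1*(-3))*(1 - 1*(-3))))*9 = ((-1*(-3))*(3*(1 + 3)))*9 = (3*(3*4))*9 = (3*12)*9 = 36*9 = 324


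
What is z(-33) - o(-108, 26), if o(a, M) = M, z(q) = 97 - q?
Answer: 104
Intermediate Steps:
z(-33) - o(-108, 26) = (97 - 1*(-33)) - 1*26 = (97 + 33) - 26 = 130 - 26 = 104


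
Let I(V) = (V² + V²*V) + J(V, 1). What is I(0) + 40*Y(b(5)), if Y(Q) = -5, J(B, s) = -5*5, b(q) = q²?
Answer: -225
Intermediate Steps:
J(B, s) = -25
I(V) = -25 + V² + V³ (I(V) = (V² + V²*V) - 25 = (V² + V³) - 25 = -25 + V² + V³)
I(0) + 40*Y(b(5)) = (-25 + 0² + 0³) + 40*(-5) = (-25 + 0 + 0) - 200 = -25 - 200 = -225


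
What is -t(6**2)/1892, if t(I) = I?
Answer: -9/473 ≈ -0.019027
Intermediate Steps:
-t(6**2)/1892 = -6**2/1892 = -36/1892 = -1*9/473 = -9/473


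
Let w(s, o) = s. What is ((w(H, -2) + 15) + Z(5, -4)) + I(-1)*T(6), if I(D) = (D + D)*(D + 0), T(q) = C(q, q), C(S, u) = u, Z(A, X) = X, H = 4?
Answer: 27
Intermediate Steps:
T(q) = q
I(D) = 2*D² (I(D) = (2*D)*D = 2*D²)
((w(H, -2) + 15) + Z(5, -4)) + I(-1)*T(6) = ((4 + 15) - 4) + (2*(-1)²)*6 = (19 - 4) + (2*1)*6 = 15 + 2*6 = 15 + 12 = 27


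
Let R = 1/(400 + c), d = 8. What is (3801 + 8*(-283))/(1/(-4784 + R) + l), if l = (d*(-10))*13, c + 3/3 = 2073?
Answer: -18176634239/12299091352 ≈ -1.4779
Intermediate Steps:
c = 2072 (c = -1 + 2073 = 2072)
R = 1/2472 (R = 1/(400 + 2072) = 1/2472 ≈ 0.00040453)
l = -1040 (l = (8*(-10))*13 = -80*13 = -1040)
(3801 + 8*(-283))/(1/(-4784 + R) + l) = (3801 + 8*(-283))/(1/(-4784 + 1/2472) - 1040) = (3801 - 2264)/(1/(-11826047/2472) - 1040) = 1537/(-2472/11826047 - 1040) = 1537/(-12299091352/11826047) = 1537*(-11826047/12299091352) = -18176634239/12299091352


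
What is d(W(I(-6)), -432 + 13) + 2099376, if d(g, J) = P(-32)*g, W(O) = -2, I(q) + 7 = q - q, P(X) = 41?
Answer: 2099294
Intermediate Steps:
I(q) = -7 (I(q) = -7 + (q - q) = -7 + 0 = -7)
d(g, J) = 41*g
d(W(I(-6)), -432 + 13) + 2099376 = 41*(-2) + 2099376 = -82 + 2099376 = 2099294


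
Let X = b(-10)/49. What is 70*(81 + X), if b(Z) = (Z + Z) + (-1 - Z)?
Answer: 39580/7 ≈ 5654.3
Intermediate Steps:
b(Z) = -1 + Z (b(Z) = 2*Z + (-1 - Z) = -1 + Z)
X = -11/49 (X = (-1 - 10)/49 = -11*1/49 = -11/49 ≈ -0.22449)
70*(81 + X) = 70*(81 - 11/49) = 70*(3958/49) = 39580/7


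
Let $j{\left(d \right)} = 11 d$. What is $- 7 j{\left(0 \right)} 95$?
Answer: $0$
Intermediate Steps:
$- 7 j{\left(0 \right)} 95 = - 7 \cdot 11 \cdot 0 \cdot 95 = \left(-7\right) 0 \cdot 95 = 0 \cdot 95 = 0$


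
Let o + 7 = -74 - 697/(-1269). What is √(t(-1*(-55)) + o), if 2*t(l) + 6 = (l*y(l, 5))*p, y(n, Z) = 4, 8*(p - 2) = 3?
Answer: √127253769/846 ≈ 13.334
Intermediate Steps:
p = 19/8 (p = 2 + (⅛)*3 = 2 + 3/8 = 19/8 ≈ 2.3750)
t(l) = -3 + 19*l/4 (t(l) = -3 + ((l*4)*(19/8))/2 = -3 + ((4*l)*(19/8))/2 = -3 + (19*l/2)/2 = -3 + 19*l/4)
o = -102092/1269 (o = -7 + (-74 - 697/(-1269)) = -7 + (-74 - 697*(-1)/1269) = -7 + (-74 - 1*(-697/1269)) = -7 + (-74 + 697/1269) = -7 - 93209/1269 = -102092/1269 ≈ -80.451)
√(t(-1*(-55)) + o) = √((-3 + 19*(-1*(-55))/4) - 102092/1269) = √((-3 + (19/4)*55) - 102092/1269) = √((-3 + 1045/4) - 102092/1269) = √(1033/4 - 102092/1269) = √(902509/5076) = √127253769/846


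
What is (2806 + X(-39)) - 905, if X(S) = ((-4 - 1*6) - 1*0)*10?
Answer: 1801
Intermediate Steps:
X(S) = -100 (X(S) = ((-4 - 6) + 0)*10 = (-10 + 0)*10 = -10*10 = -100)
(2806 + X(-39)) - 905 = (2806 - 100) - 905 = 2706 - 905 = 1801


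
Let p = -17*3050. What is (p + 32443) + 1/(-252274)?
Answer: -4895881519/252274 ≈ -19407.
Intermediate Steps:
p = -51850
(p + 32443) + 1/(-252274) = (-51850 + 32443) + 1/(-252274) = -19407 - 1/252274 = -4895881519/252274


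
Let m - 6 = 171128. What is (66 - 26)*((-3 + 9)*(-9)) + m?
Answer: 168974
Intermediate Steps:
m = 171134 (m = 6 + 171128 = 171134)
(66 - 26)*((-3 + 9)*(-9)) + m = (66 - 26)*((-3 + 9)*(-9)) + 171134 = 40*(6*(-9)) + 171134 = 40*(-54) + 171134 = -2160 + 171134 = 168974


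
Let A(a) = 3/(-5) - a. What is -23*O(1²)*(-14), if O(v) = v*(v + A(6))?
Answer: -9016/5 ≈ -1803.2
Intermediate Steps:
A(a) = -⅗ - a (A(a) = 3*(-⅕) - a = -⅗ - a)
O(v) = v*(-33/5 + v) (O(v) = v*(v + (-⅗ - 1*6)) = v*(v + (-⅗ - 6)) = v*(v - 33/5) = v*(-33/5 + v))
-23*O(1²)*(-14) = -23*1²*(-33 + 5*1²)/5*(-14) = -23*(-33 + 5*1)/5*(-14) = -23*(-33 + 5)/5*(-14) = -23*(-28)/5*(-14) = -23*(-28/5)*(-14) = (644/5)*(-14) = -9016/5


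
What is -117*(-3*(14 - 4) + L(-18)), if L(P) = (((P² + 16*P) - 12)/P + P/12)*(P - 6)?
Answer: -4446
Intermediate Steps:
L(P) = (-6 + P)*(P/12 + (-12 + P² + 16*P)/P) (L(P) = ((-12 + P² + 16*P)/P + P*(1/12))*(-6 + P) = ((-12 + P² + 16*P)/P + P/12)*(-6 + P) = (P/12 + (-12 + P² + 16*P)/P)*(-6 + P) = (-6 + P)*(P/12 + (-12 + P² + 16*P)/P))
-117*(-3*(14 - 4) + L(-18)) = -117*(-3*(14 - 4) + (1/12)*(864 - 18*(-1296 + 13*(-18)² + 114*(-18)))/(-18)) = -117*(-3*10 + (1/12)*(-1/18)*(864 - 18*(-1296 + 13*324 - 2052))) = -117*(-30 + (1/12)*(-1/18)*(864 - 18*(-1296 + 4212 - 2052))) = -117*(-30 + (1/12)*(-1/18)*(864 - 18*864)) = -117*(-30 + (1/12)*(-1/18)*(864 - 15552)) = -117*(-30 + (1/12)*(-1/18)*(-14688)) = -117*(-30 + 68) = -117*38 = -4446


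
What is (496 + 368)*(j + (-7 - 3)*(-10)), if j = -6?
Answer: 81216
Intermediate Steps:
(496 + 368)*(j + (-7 - 3)*(-10)) = (496 + 368)*(-6 + (-7 - 3)*(-10)) = 864*(-6 - 10*(-10)) = 864*(-6 + 100) = 864*94 = 81216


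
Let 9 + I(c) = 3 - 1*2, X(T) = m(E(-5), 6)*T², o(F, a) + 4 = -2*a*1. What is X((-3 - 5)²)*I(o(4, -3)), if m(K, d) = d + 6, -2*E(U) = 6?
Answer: -393216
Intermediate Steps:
E(U) = -3 (E(U) = -½*6 = -3)
m(K, d) = 6 + d
o(F, a) = -4 - 2*a (o(F, a) = -4 - 2*a*1 = -4 - 2*a)
X(T) = 12*T² (X(T) = (6 + 6)*T² = 12*T²)
I(c) = -8 (I(c) = -9 + (3 - 1*2) = -9 + (3 - 2) = -9 + 1 = -8)
X((-3 - 5)²)*I(o(4, -3)) = (12*((-3 - 5)²)²)*(-8) = (12*((-8)²)²)*(-8) = (12*64²)*(-8) = (12*4096)*(-8) = 49152*(-8) = -393216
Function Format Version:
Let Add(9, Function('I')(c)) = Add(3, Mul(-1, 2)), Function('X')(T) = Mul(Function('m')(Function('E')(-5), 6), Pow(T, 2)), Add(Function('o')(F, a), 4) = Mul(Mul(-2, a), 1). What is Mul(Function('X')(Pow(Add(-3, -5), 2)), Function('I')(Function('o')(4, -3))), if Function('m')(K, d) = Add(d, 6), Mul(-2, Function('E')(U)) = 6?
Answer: -393216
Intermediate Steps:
Function('E')(U) = -3 (Function('E')(U) = Mul(Rational(-1, 2), 6) = -3)
Function('m')(K, d) = Add(6, d)
Function('o')(F, a) = Add(-4, Mul(-2, a)) (Function('o')(F, a) = Add(-4, Mul(Mul(-2, a), 1)) = Add(-4, Mul(-2, a)))
Function('X')(T) = Mul(12, Pow(T, 2)) (Function('X')(T) = Mul(Add(6, 6), Pow(T, 2)) = Mul(12, Pow(T, 2)))
Function('I')(c) = -8 (Function('I')(c) = Add(-9, Add(3, Mul(-1, 2))) = Add(-9, Add(3, -2)) = Add(-9, 1) = -8)
Mul(Function('X')(Pow(Add(-3, -5), 2)), Function('I')(Function('o')(4, -3))) = Mul(Mul(12, Pow(Pow(Add(-3, -5), 2), 2)), -8) = Mul(Mul(12, Pow(Pow(-8, 2), 2)), -8) = Mul(Mul(12, Pow(64, 2)), -8) = Mul(Mul(12, 4096), -8) = Mul(49152, -8) = -393216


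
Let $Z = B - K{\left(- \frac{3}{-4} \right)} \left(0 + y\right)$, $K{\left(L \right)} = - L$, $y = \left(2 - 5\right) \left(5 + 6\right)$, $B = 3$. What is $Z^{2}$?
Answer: $\frac{7569}{16} \approx 473.06$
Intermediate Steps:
$y = -33$ ($y = \left(-3\right) 11 = -33$)
$Z = - \frac{87}{4}$ ($Z = 3 - - \frac{-3}{-4} \left(0 - 33\right) = 3 - - \frac{\left(-3\right) \left(-1\right)}{4} \left(-33\right) = 3 - \left(-1\right) \frac{3}{4} \left(-33\right) = 3 - \left(- \frac{3}{4}\right) \left(-33\right) = 3 - \frac{99}{4} = - \frac{87}{4} \approx -21.75$)
$Z^{2} = \left(- \frac{87}{4}\right)^{2} = \frac{7569}{16}$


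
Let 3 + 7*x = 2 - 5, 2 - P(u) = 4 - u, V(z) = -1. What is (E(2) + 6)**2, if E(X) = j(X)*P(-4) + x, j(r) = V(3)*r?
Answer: 14400/49 ≈ 293.88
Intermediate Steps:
P(u) = -2 + u (P(u) = 2 - (4 - u) = 2 + (-4 + u) = -2 + u)
x = -6/7 (x = -3/7 + (2 - 5)/7 = -3/7 + (1/7)*(-3) = -3/7 - 3/7 = -6/7 ≈ -0.85714)
j(r) = -r
E(X) = -6/7 + 6*X (E(X) = (-X)*(-2 - 4) - 6/7 = -X*(-6) - 6/7 = 6*X - 6/7 = -6/7 + 6*X)
(E(2) + 6)**2 = ((-6/7 + 6*2) + 6)**2 = ((-6/7 + 12) + 6)**2 = (78/7 + 6)**2 = (120/7)**2 = 14400/49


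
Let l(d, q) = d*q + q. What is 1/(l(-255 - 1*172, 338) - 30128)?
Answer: -1/174116 ≈ -5.7433e-6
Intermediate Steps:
l(d, q) = q + d*q
1/(l(-255 - 1*172, 338) - 30128) = 1/(338*(1 + (-255 - 1*172)) - 30128) = 1/(338*(1 + (-255 - 172)) - 30128) = 1/(338*(1 - 427) - 30128) = 1/(338*(-426) - 30128) = 1/(-143988 - 30128) = 1/(-174116) = -1/174116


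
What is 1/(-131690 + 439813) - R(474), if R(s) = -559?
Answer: 172240758/308123 ≈ 559.00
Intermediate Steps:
1/(-131690 + 439813) - R(474) = 1/(-131690 + 439813) - 1*(-559) = 1/308123 + 559 = 172240758/308123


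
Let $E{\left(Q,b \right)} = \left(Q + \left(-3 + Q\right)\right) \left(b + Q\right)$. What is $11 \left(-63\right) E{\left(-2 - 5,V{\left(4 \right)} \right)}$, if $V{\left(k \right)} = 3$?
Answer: $-47124$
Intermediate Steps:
$E{\left(Q,b \right)} = \left(-3 + 2 Q\right) \left(Q + b\right)$
$11 \left(-63\right) E{\left(-2 - 5,V{\left(4 \right)} \right)} = 11 \left(-63\right) \left(- 3 \left(-2 - 5\right) - 9 + 2 \left(-2 - 5\right)^{2} + 2 \left(-2 - 5\right) 3\right) = - 693 \left(\left(-3\right) \left(-7\right) - 9 + 2 \left(-7\right)^{2} + 2 \left(-7\right) 3\right) = - 693 \left(21 - 9 + 2 \cdot 49 - 42\right) = - 693 \left(21 - 9 + 98 - 42\right) = \left(-693\right) 68 = -47124$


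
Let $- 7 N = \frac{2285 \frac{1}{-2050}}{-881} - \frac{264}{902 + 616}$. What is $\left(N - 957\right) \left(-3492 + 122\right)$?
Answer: $\frac{18754966249417}{5815481} \approx 3.225 \cdot 10^{6}$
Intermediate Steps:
$N = \frac{1434329}{58154810}$ ($N = - \frac{\frac{2285 \frac{1}{-2050}}{-881} - \frac{264}{902 + 616}}{7} = - \frac{2285 \left(- \frac{1}{2050}\right) \left(- \frac{1}{881}\right) - \frac{264}{1518}}{7} = - \frac{\left(- \frac{457}{410}\right) \left(- \frac{1}{881}\right) - \frac{4}{23}}{7} = - \frac{\frac{457}{361210} - \frac{4}{23}}{7} = \left(- \frac{1}{7}\right) \left(- \frac{1434329}{8307830}\right) = \frac{1434329}{58154810} \approx 0.024664$)
$\left(N - 957\right) \left(-3492 + 122\right) = \left(\frac{1434329}{58154810} - 957\right) \left(-3492 + 122\right) = \left(- \frac{55652718841}{58154810}\right) \left(-3370\right) = \frac{18754966249417}{5815481}$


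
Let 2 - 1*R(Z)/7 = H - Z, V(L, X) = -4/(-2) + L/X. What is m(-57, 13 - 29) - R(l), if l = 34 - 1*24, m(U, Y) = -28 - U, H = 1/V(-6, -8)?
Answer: -577/11 ≈ -52.455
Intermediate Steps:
V(L, X) = 2 + L/X (V(L, X) = -4*(-1/2) + L/X = 2 + L/X)
H = 4/11 (H = 1/(2 - 6/(-8)) = 1/(2 - 6*(-1/8)) = 1/(2 + 3/4) = 1/(11/4) = 4/11 ≈ 0.36364)
l = 10 (l = 34 - 24 = 10)
R(Z) = 126/11 + 7*Z (R(Z) = 14 - 7*(4/11 - Z) = 14 + (-28/11 + 7*Z) = 126/11 + 7*Z)
m(-57, 13 - 29) - R(l) = (-28 - 1*(-57)) - (126/11 + 7*10) = (-28 + 57) - (126/11 + 70) = 29 - 1*896/11 = 29 - 896/11 = -577/11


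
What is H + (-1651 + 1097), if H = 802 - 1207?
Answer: -959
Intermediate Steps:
H = -405
H + (-1651 + 1097) = -405 + (-1651 + 1097) = -405 - 554 = -959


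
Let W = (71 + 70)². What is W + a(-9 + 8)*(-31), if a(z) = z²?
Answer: 19850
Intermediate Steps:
W = 19881 (W = 141² = 19881)
W + a(-9 + 8)*(-31) = 19881 + (-9 + 8)²*(-31) = 19881 + (-1)²*(-31) = 19881 + 1*(-31) = 19881 - 31 = 19850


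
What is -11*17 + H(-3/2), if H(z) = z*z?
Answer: -739/4 ≈ -184.75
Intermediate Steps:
H(z) = z²
-11*17 + H(-3/2) = -11*17 + (-3/2)² = -187 + (-3*½)² = -187 + (-3/2)² = -187 + 9/4 = -739/4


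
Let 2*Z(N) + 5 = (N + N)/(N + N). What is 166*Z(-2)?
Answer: -332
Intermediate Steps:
Z(N) = -2 (Z(N) = -5/2 + ((N + N)/(N + N))/2 = -5/2 + ((2*N)/((2*N)))/2 = -5/2 + ((2*N)*(1/(2*N)))/2 = -5/2 + (½)*1 = -5/2 + ½ = -2)
166*Z(-2) = 166*(-2) = -332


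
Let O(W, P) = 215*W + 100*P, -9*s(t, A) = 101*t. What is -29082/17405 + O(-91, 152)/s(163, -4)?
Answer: 204978459/286538515 ≈ 0.71536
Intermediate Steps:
s(t, A) = -101*t/9
O(W, P) = 100*P + 215*W
-29082/17405 + O(-91, 152)/s(163, -4) = -29082/17405 + (100*152 + 215*(-91))/((-101/9*163)) = -29082*1/17405 + (15200 - 19565)/(-16463/9) = -29082/17405 - 4365*(-9/16463) = -29082/17405 + 39285/16463 = 204978459/286538515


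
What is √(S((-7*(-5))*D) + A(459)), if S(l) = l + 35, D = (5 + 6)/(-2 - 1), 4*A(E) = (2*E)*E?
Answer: √3788898/6 ≈ 324.42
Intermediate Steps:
A(E) = E²/2 (A(E) = ((2*E)*E)/4 = (2*E²)/4 = E²/2)
D = -11/3 (D = 11/(-3) = 11*(-⅓) = -11/3 ≈ -3.6667)
S(l) = 35 + l
√(S((-7*(-5))*D) + A(459)) = √((35 - 7*(-5)*(-11/3)) + (½)*459²) = √((35 + 35*(-11/3)) + (½)*210681) = √((35 - 385/3) + 210681/2) = √(-280/3 + 210681/2) = √(631483/6) = √3788898/6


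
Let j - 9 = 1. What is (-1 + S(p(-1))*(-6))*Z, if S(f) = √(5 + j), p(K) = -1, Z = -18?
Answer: 18 + 108*√15 ≈ 436.28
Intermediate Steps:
j = 10 (j = 9 + 1 = 10)
S(f) = √15 (S(f) = √(5 + 10) = √15)
(-1 + S(p(-1))*(-6))*Z = (-1 + √15*(-6))*(-18) = (-1 - 6*√15)*(-18) = 18 + 108*√15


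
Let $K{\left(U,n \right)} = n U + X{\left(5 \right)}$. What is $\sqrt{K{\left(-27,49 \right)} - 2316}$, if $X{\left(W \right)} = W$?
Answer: $i \sqrt{3634} \approx 60.283 i$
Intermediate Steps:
$K{\left(U,n \right)} = 5 + U n$ ($K{\left(U,n \right)} = n U + 5 = U n + 5 = 5 + U n$)
$\sqrt{K{\left(-27,49 \right)} - 2316} = \sqrt{\left(5 - 1323\right) - 2316} = \sqrt{-1318 - 2316} = \sqrt{-3634} = i \sqrt{3634}$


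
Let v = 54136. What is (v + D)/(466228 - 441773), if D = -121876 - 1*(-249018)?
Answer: 181278/24455 ≈ 7.4127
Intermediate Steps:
D = 127142 (D = -121876 + 249018 = 127142)
(v + D)/(466228 - 441773) = (54136 + 127142)/(466228 - 441773) = 181278/24455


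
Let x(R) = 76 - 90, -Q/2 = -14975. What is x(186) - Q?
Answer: -29964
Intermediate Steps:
Q = 29950 (Q = -2*(-14975) = 29950)
x(R) = -14
x(186) - Q = -14 - 1*29950 = -14 - 29950 = -29964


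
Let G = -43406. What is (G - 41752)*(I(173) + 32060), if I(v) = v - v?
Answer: -2730165480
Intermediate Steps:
I(v) = 0
(G - 41752)*(I(173) + 32060) = (-43406 - 41752)*(0 + 32060) = -85158*32060 = -2730165480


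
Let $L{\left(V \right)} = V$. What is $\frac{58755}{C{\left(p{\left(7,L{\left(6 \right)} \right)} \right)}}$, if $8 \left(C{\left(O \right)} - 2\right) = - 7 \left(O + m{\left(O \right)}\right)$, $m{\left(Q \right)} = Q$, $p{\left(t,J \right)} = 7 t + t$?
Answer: $- \frac{19585}{32} \approx -612.03$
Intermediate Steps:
$p{\left(t,J \right)} = 8 t$
$C{\left(O \right)} = 2 - \frac{7 O}{4}$ ($C{\left(O \right)} = 2 + \frac{\left(-7\right) \left(O + O\right)}{8} = 2 + \frac{\left(-7\right) 2 O}{8} = 2 + \frac{\left(-14\right) O}{8} = 2 - \frac{7 O}{4}$)
$\frac{58755}{C{\left(p{\left(7,L{\left(6 \right)} \right)} \right)}} = \frac{58755}{2 - \frac{7 \cdot 8 \cdot 7}{4}} = \frac{58755}{2 - 98} = \frac{58755}{-96} = 58755 \left(- \frac{1}{96}\right) = - \frac{19585}{32}$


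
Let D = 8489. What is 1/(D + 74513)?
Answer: 1/83002 ≈ 1.2048e-5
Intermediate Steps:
1/(D + 74513) = 1/(8489 + 74513) = 1/83002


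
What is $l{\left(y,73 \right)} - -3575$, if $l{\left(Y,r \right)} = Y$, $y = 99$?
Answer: $3674$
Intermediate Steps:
$l{\left(y,73 \right)} - -3575 = 99 - -3575 = 99 + 3575 = 3674$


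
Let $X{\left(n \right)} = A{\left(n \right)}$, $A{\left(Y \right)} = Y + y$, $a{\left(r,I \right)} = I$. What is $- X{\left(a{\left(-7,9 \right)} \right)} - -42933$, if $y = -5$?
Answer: $42929$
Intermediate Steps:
$A{\left(Y \right)} = -5 + Y$ ($A{\left(Y \right)} = Y - 5 = -5 + Y$)
$X{\left(n \right)} = -5 + n$
$- X{\left(a{\left(-7,9 \right)} \right)} - -42933 = - (-5 + 9) - -42933 = \left(-1\right) 4 + 42933 = -4 + 42933 = 42929$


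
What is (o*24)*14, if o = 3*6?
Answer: 6048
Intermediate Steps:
o = 18
(o*24)*14 = (18*24)*14 = 432*14 = 6048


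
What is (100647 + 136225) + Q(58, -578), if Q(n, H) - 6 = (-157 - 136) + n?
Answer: 236643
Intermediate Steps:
Q(n, H) = -287 + n (Q(n, H) = 6 + ((-157 - 136) + n) = 6 + (-293 + n) = -287 + n)
(100647 + 136225) + Q(58, -578) = (100647 + 136225) + (-287 + 58) = 236872 - 229 = 236643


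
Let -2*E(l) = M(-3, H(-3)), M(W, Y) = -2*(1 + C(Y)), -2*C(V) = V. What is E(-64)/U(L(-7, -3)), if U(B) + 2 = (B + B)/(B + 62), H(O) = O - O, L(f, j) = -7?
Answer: -55/124 ≈ -0.44355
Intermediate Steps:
C(V) = -V/2
H(O) = 0
M(W, Y) = -2 + Y (M(W, Y) = -2*(1 - Y/2) = -2 + Y)
U(B) = -2 + 2*B/(62 + B) (U(B) = -2 + (B + B)/(B + 62) = -2 + (2*B)/(62 + B) = -2 + 2*B/(62 + B))
E(l) = 1 (E(l) = -(-2 + 0)/2 = -1/2*(-2) = 1)
E(-64)/U(L(-7, -3)) = 1/(-124/(62 - 7)) = 1/(-124/55) = 1*(-55/124) = -55/124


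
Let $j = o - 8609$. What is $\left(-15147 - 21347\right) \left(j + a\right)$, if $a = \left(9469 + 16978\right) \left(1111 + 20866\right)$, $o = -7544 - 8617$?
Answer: $-21210347432806$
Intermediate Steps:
$o = -16161$
$j = -24770$ ($j = -16161 - 8609 = -24770$)
$a = 581225719$ ($a = 26447 \cdot 21977 = 581225719$)
$\left(-15147 - 21347\right) \left(j + a\right) = \left(-15147 - 21347\right) \left(-24770 + 581225719\right) = \left(-36494\right) 581200949 = -21210347432806$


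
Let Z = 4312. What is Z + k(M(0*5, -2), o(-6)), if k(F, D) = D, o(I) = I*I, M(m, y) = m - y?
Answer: 4348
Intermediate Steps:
o(I) = I²
Z + k(M(0*5, -2), o(-6)) = 4312 + (-6)² = 4312 + 36 = 4348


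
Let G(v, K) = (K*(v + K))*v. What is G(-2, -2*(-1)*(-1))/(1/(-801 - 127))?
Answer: 14848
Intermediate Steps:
G(v, K) = K*v*(K + v) (G(v, K) = (K*(K + v))*v = K*v*(K + v))
G(-2, -2*(-1)*(-1))/(1/(-801 - 127)) = ((-2*(-1)*(-1))*(-2)*(-2*(-1)*(-1) - 2))/(1/(-801 - 127)) = ((2*(-1))*(-2)*(2*(-1) - 2))/(1/(-928)) = (-2*(-2)*(-2 - 2))/(-1/928) = -2*(-2)*(-4)*(-928) = -16*(-928) = 14848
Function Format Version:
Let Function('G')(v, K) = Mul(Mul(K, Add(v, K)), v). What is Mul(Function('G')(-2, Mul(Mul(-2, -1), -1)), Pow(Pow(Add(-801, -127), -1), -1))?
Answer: 14848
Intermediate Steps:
Function('G')(v, K) = Mul(K, v, Add(K, v)) (Function('G')(v, K) = Mul(Mul(K, Add(K, v)), v) = Mul(K, v, Add(K, v)))
Mul(Function('G')(-2, Mul(Mul(-2, -1), -1)), Pow(Pow(Add(-801, -127), -1), -1)) = Mul(Mul(Mul(Mul(-2, -1), -1), -2, Add(Mul(Mul(-2, -1), -1), -2)), Pow(Pow(Add(-801, -127), -1), -1)) = Mul(Mul(Mul(2, -1), -2, Add(Mul(2, -1), -2)), Pow(Pow(-928, -1), -1)) = Mul(Mul(-2, -2, Add(-2, -2)), Pow(Rational(-1, 928), -1)) = Mul(Mul(-2, -2, -4), -928) = Mul(-16, -928) = 14848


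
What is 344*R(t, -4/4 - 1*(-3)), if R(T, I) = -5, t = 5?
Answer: -1720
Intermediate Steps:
344*R(t, -4/4 - 1*(-3)) = 344*(-5) = -1720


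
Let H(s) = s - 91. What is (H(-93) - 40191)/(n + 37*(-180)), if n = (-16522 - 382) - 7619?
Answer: 40375/31183 ≈ 1.2948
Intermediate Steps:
H(s) = -91 + s
n = -24523 (n = -16904 - 7619 = -24523)
(H(-93) - 40191)/(n + 37*(-180)) = ((-91 - 93) - 40191)/(-24523 + 37*(-180)) = (-184 - 40191)/(-24523 - 6660) = -40375/(-31183) = -40375*(-1/31183) = 40375/31183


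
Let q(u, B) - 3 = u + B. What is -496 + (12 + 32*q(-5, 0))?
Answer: -548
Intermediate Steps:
q(u, B) = 3 + B + u (q(u, B) = 3 + (u + B) = 3 + (B + u) = 3 + B + u)
-496 + (12 + 32*q(-5, 0)) = -496 + (12 + 32*(3 + 0 - 5)) = -496 + (12 + 32*(-2)) = -496 + (12 - 64) = -496 - 52 = -548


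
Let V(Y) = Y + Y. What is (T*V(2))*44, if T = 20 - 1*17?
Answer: 528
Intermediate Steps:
V(Y) = 2*Y
T = 3 (T = 20 - 17 = 3)
(T*V(2))*44 = (3*(2*2))*44 = (3*4)*44 = 12*44 = 528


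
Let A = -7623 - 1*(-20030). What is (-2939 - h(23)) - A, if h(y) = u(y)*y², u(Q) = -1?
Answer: -14817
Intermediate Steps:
A = 12407 (A = -7623 + 20030 = 12407)
h(y) = -y²
(-2939 - h(23)) - A = (-2939 - (-1)*23²) - 1*12407 = (-2939 - (-1)*529) - 12407 = (-2939 - 1*(-529)) - 12407 = (-2939 + 529) - 12407 = -2410 - 12407 = -14817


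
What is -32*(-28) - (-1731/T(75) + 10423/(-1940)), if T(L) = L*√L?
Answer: 1748663/1940 + 577*√3/375 ≈ 904.04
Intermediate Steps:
T(L) = L^(3/2)
-32*(-28) - (-1731/T(75) + 10423/(-1940)) = -32*(-28) - (-1731*√3/1125 + 10423/(-1940)) = 896 - (-1731*√3/1125 + 10423*(-1/1940)) = 896 - (-577*√3/375 - 10423/1940) = 896 - (-10423/1940 - 577*√3/375) = 896 + (10423/1940 + 577*√3/375) = 1748663/1940 + 577*√3/375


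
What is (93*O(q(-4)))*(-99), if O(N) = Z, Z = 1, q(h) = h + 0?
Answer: -9207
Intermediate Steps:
q(h) = h
O(N) = 1
(93*O(q(-4)))*(-99) = (93*1)*(-99) = 93*(-99) = -9207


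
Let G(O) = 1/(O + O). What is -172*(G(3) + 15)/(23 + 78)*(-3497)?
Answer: 27367522/303 ≈ 90322.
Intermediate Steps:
G(O) = 1/(2*O)
-172*(G(3) + 15)/(23 + 78)*(-3497) = -172*((½)/3 + 15)/(23 + 78)*(-3497) = -172/(101/((½)*(⅓) + 15))*(-3497) = -172/(101/(⅙ + 15))*(-3497) = -172/(101/(91/6))*(-3497) = -172/(101*(6/91))*(-3497) = -172/606/91*(-3497) = -172*91/606*(-3497) = -7826/303*(-3497) = 27367522/303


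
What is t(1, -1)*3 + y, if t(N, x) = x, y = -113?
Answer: -116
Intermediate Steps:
t(1, -1)*3 + y = -1*3 - 113 = -3 - 113 = -116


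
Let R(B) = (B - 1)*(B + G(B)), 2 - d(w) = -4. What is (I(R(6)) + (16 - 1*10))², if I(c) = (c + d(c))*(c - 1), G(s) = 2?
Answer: 3240000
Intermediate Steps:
d(w) = 6 (d(w) = 2 - 1*(-4) = 2 + 4 = 6)
R(B) = (-1 + B)*(2 + B) (R(B) = (B - 1)*(B + 2) = (-1 + B)*(2 + B))
I(c) = (-1 + c)*(6 + c) (I(c) = (c + 6)*(c - 1) = (6 + c)*(-1 + c) = (-1 + c)*(6 + c))
(I(R(6)) + (16 - 1*10))² = ((-6 + (-2 + 6 + 6²)² + 5*(-2 + 6 + 6²)) + (16 - 1*10))² = ((-6 + (-2 + 6 + 36)² + 5*(-2 + 6 + 36)) + (16 - 10))² = ((-6 + 40² + 5*40) + 6)² = ((-6 + 1600 + 200) + 6)² = (1794 + 6)² = 1800² = 3240000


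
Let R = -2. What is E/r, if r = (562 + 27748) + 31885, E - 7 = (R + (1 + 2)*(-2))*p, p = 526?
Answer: -4201/60195 ≈ -0.069790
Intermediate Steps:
E = -4201 (E = 7 + (-2 + (1 + 2)*(-2))*526 = 7 + (-2 + 3*(-2))*526 = 7 + (-2 - 6)*526 = 7 - 8*526 = 7 - 4208 = -4201)
r = 60195 (r = 28310 + 31885 = 60195)
E/r = -4201/60195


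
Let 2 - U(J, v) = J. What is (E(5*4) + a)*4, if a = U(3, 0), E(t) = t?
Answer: 76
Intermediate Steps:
U(J, v) = 2 - J
a = -1 (a = 2 - 1*3 = 2 - 3 = -1)
(E(5*4) + a)*4 = (5*4 - 1)*4 = (20 - 1)*4 = 19*4 = 76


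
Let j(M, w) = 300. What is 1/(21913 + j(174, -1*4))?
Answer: 1/22213 ≈ 4.5019e-5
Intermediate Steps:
1/(21913 + j(174, -1*4)) = 1/(21913 + 300) = 1/22213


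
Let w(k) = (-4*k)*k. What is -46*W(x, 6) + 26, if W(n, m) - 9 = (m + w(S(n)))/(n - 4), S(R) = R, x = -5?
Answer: -7816/9 ≈ -868.44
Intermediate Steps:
w(k) = -4*k²
W(n, m) = 9 + (m - 4*n²)/(-4 + n) (W(n, m) = 9 + (m - 4*n²)/(n - 4) = 9 + (m - 4*n²)/(-4 + n))
-46*W(x, 6) + 26 = -46*(-36 + 6 - 4*(-5)² + 9*(-5))/(-4 - 5) + 26 = -46*(-36 + 6 - 4*25 - 45)/(-9) + 26 = -(-46)*(-36 + 6 - 100 - 45)/9 + 26 = -(-46)*(-175)/9 + 26 = -46*175/9 + 26 = -8050/9 + 26 = -7816/9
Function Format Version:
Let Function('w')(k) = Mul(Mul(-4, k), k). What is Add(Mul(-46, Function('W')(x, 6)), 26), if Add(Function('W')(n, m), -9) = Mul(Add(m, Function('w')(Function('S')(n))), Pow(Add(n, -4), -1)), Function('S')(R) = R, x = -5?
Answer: Rational(-7816, 9) ≈ -868.44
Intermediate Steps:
Function('w')(k) = Mul(-4, Pow(k, 2))
Function('W')(n, m) = Add(9, Mul(Pow(Add(-4, n), -1), Add(m, Mul(-4, Pow(n, 2))))) (Function('W')(n, m) = Add(9, Mul(Add(m, Mul(-4, Pow(n, 2))), Pow(Add(n, -4), -1))) = Add(9, Mul(Add(m, Mul(-4, Pow(n, 2))), Pow(Add(-4, n), -1))) = Add(9, Mul(Pow(Add(-4, n), -1), Add(m, Mul(-4, Pow(n, 2))))))
Add(Mul(-46, Function('W')(x, 6)), 26) = Add(Mul(-46, Mul(Pow(Add(-4, -5), -1), Add(-36, 6, Mul(-4, Pow(-5, 2)), Mul(9, -5)))), 26) = Add(Mul(-46, Mul(Pow(-9, -1), Add(-36, 6, Mul(-4, 25), -45))), 26) = Add(Mul(-46, Mul(Rational(-1, 9), Add(-36, 6, -100, -45))), 26) = Add(Mul(-46, Mul(Rational(-1, 9), -175)), 26) = Add(Mul(-46, Rational(175, 9)), 26) = Add(Rational(-8050, 9), 26) = Rational(-7816, 9)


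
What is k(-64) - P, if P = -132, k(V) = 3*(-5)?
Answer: 117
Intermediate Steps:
k(V) = -15
k(-64) - P = -15 - 1*(-132) = -15 + 132 = 117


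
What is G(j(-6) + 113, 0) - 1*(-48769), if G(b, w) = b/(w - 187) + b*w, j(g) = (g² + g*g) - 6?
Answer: 9119624/187 ≈ 48768.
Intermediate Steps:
j(g) = -6 + 2*g² (j(g) = (g² + g²) - 6 = 2*g² - 6 = -6 + 2*g²)
G(b, w) = b*w + b/(-187 + w) (G(b, w) = b/(-187 + w) + b*w = b*w + b/(-187 + w))
G(j(-6) + 113, 0) - 1*(-48769) = ((-6 + 2*(-6)²) + 113)*(1 + 0² - 187*0)/(-187 + 0) - 1*(-48769) = ((-6 + 2*36) + 113)*(1 + 0 + 0)/(-187) + 48769 = ((-6 + 72) + 113)*(-1/187)*1 + 48769 = (66 + 113)*(-1/187)*1 + 48769 = 179*(-1/187)*1 + 48769 = -179/187 + 48769 = 9119624/187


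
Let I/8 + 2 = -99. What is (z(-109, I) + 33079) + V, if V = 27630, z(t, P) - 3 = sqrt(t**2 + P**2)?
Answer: 60712 + sqrt(664745) ≈ 61527.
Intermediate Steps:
I = -808 (I = -16 + 8*(-99) = -16 - 792 = -808)
z(t, P) = 3 + sqrt(P**2 + t**2) (z(t, P) = 3 + sqrt(t**2 + P**2) = 3 + sqrt(P**2 + t**2))
(z(-109, I) + 33079) + V = ((3 + sqrt((-808)**2 + (-109)**2)) + 33079) + 27630 = ((3 + sqrt(652864 + 11881)) + 33079) + 27630 = ((3 + sqrt(664745)) + 33079) + 27630 = (33082 + sqrt(664745)) + 27630 = 60712 + sqrt(664745)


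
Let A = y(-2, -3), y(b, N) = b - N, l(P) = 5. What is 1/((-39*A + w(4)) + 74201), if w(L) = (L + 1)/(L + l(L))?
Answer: 9/667463 ≈ 1.3484e-5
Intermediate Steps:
A = 1 (A = -2 - 1*(-3) = -2 + 3 = 1)
w(L) = (1 + L)/(5 + L) (w(L) = (L + 1)/(L + 5) = (1 + L)/(5 + L))
1/((-39*A + w(4)) + 74201) = 1/((-39*1 + (1 + 4)/(5 + 4)) + 74201) = 1/((-39 + 5/9) + 74201) = 1/(-346/9 + 74201) = 1/(667463/9) = 9/667463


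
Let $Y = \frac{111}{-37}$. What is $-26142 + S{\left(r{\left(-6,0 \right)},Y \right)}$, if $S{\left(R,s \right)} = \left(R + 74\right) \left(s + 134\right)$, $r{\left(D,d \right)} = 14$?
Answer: $-14614$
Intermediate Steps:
$Y = -3$ ($Y = 111 \left(- \frac{1}{37}\right) = -3$)
$S{\left(R,s \right)} = \left(74 + R\right) \left(134 + s\right)$
$-26142 + S{\left(r{\left(-6,0 \right)},Y \right)} = -26142 + \left(9916 + 74 \left(-3\right) + 134 \cdot 14 + 14 \left(-3\right)\right) = -26142 + \left(9916 - 222 + 1876 - 42\right) = -26142 + 11528 = -14614$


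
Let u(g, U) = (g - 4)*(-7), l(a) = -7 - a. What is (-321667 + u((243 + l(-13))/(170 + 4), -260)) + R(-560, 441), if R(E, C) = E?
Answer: -18688123/58 ≈ -3.2221e+5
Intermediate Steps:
u(g, U) = 28 - 7*g (u(g, U) = (-4 + g)*(-7) = 28 - 7*g)
(-321667 + u((243 + l(-13))/(170 + 4), -260)) + R(-560, 441) = (-321667 + (28 - 7*(243 + (-7 - 1*(-13)))/(170 + 4))) - 560 = (-321667 + (28 - 7*(243 + (-7 + 13))/174)) - 560 = (-321667 + (28 - 7*(243 + 6)/174)) - 560 = (-321667 + (28 - 1743/174)) - 560 = (-321667 + (28 - 7*83/58)) - 560 = (-321667 + (28 - 581/58)) - 560 = (-321667 + 1043/58) - 560 = -18655643/58 - 560 = -18688123/58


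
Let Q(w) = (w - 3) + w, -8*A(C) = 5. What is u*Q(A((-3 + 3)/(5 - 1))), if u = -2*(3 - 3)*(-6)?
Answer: 0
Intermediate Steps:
A(C) = -5/8 (A(C) = -⅛*5 = -5/8)
Q(w) = -3 + 2*w (Q(w) = (-3 + w) + w = -3 + 2*w)
u = 0 (u = -2*0*(-6) = 0*(-6) = 0)
u*Q(A((-3 + 3)/(5 - 1))) = 0*(-3 + 2*(-5/8)) = 0*(-3 - 5/4) = 0*(-17/4) = 0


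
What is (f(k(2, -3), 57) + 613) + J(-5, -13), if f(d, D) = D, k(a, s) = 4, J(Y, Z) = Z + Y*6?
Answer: 627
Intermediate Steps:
J(Y, Z) = Z + 6*Y
(f(k(2, -3), 57) + 613) + J(-5, -13) = (57 + 613) + (-13 + 6*(-5)) = 670 + (-13 - 30) = 670 - 43 = 627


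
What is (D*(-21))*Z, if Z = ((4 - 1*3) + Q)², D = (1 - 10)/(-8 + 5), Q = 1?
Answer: -252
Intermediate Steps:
D = 3 (D = -9/(-3) = -9*(-⅓) = 3)
Z = 4 (Z = ((4 - 1*3) + 1)² = ((4 - 3) + 1)² = (1 + 1)² = 2² = 4)
(D*(-21))*Z = (3*(-21))*4 = -63*4 = -252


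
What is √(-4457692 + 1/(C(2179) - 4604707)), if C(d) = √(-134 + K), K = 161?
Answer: √(-20526365556245 + 13373076*√3)/√(4604707 - 3*√3) ≈ 2111.3*I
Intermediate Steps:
C(d) = 3*√3 (C(d) = √(-134 + 161) = √27 = 3*√3)
√(-4457692 + 1/(C(2179) - 4604707)) = √(-4457692 + 1/(3*√3 - 4604707)) = √(-4457692 + 1/(-4604707 + 3*√3))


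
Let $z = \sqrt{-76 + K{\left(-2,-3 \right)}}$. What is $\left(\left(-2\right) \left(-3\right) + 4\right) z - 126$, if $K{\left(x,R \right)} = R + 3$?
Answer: $-126 + 20 i \sqrt{19} \approx -126.0 + 87.178 i$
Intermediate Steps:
$K{\left(x,R \right)} = 3 + R$
$z = 2 i \sqrt{19}$ ($z = \sqrt{-76 + \left(3 - 3\right)} = \sqrt{-76 + 0} = \sqrt{-76} = 2 i \sqrt{19} \approx 8.7178 i$)
$\left(\left(-2\right) \left(-3\right) + 4\right) z - 126 = \left(\left(-2\right) \left(-3\right) + 4\right) 2 i \sqrt{19} - 126 = \left(6 + 4\right) 2 i \sqrt{19} - 126 = 10 \cdot 2 i \sqrt{19} - 126 = 20 i \sqrt{19} - 126 = -126 + 20 i \sqrt{19}$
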